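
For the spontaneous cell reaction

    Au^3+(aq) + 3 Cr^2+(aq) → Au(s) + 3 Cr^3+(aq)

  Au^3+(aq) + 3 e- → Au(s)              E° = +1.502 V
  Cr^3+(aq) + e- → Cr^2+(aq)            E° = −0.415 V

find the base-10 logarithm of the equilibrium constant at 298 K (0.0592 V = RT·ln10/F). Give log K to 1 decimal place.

log K = 97.1

The Au³⁺/Au couple is reduced (cathode); E°cell = +1.502 − (−0.415) = +1.917 V with n = 3.
At equilibrium E = 0, so log K = nE°cell / 0.0592 = (3)(+1.917) / 0.0592 = 97.1.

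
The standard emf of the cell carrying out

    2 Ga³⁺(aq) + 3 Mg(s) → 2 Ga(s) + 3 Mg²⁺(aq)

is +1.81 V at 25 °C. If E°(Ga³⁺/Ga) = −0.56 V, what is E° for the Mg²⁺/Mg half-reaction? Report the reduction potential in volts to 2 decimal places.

In the reaction as written the Ga³⁺/Ga couple is reduced (cathode) and Mg²⁺/Mg is oxidized (anode), so E°cell = E°(Ga³⁺/Ga) − E°(Mg²⁺/Mg).
E°(Mg²⁺/Mg) = E°(cathode) − E°cell = −0.56 − (+1.81) = −2.37 V.

−2.37 V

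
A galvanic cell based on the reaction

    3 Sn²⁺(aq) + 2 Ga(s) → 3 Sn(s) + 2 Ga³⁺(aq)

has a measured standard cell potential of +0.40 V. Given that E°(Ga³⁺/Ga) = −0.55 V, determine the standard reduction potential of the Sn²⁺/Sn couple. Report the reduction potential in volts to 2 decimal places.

In the reaction as written the Sn²⁺/Sn couple is reduced (cathode) and Ga³⁺/Ga is oxidized (anode), so E°cell = E°(Sn²⁺/Sn) − E°(Ga³⁺/Ga).
E°(Sn²⁺/Sn) = E°cell + E°(anode) = +0.40 + (−0.55) = −0.15 V.

−0.15 V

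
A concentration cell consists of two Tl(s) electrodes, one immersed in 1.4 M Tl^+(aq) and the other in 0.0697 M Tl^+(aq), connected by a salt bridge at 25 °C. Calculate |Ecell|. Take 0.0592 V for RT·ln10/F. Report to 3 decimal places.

0.077 V

For a concentration cell E°cell = 0, since both electrodes use the same couple.
The compartment with the higher Tl^+(aq) concentration (1.4 M) acts as the cathode; ions are reduced there and produced at the dilute (0.0697 M) anode.
With n = 1, Ecell = −(0.0592/1)·log([dilute]/[conc]) = −(0.0592/1)·log(0.0697/1.4) = +0.077 V.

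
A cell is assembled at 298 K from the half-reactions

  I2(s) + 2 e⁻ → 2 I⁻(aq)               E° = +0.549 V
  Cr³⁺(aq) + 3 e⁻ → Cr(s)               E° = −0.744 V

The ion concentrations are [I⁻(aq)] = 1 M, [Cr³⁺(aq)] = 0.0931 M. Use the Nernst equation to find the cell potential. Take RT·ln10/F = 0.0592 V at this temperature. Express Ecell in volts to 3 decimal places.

Since E°(I₂/I⁻) > E°(Cr³⁺/Cr), I₂/I⁻ serves as the cathode.
E°cell = +0.549 − (−0.744) = +1.293 V, with n = 6 electrons transferred.
Balancing gives 3 I2(s) + 2 Cr(s) → 6 I⁻(aq) + 2 Cr³⁺(aq); hence Q = [I⁻(aq)]^6·[Cr³⁺(aq)]^2 = 0.00867 (log Q = −2.062).
By the Nernst equation, E = +1.293 − (0.0592/6)·(−2.062) = +1.313 V.

+1.313 V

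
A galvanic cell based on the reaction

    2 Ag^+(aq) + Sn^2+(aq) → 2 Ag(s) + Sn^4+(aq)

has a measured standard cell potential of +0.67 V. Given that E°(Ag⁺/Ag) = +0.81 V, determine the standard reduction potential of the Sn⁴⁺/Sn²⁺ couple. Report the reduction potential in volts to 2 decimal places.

In the reaction as written the Ag⁺/Ag couple is reduced (cathode) and Sn⁴⁺/Sn²⁺ is oxidized (anode), so E°cell = E°(Ag⁺/Ag) − E°(Sn⁴⁺/Sn²⁺).
E°(Sn⁴⁺/Sn²⁺) = E°(cathode) − E°cell = +0.81 − (+0.67) = +0.14 V.

+0.14 V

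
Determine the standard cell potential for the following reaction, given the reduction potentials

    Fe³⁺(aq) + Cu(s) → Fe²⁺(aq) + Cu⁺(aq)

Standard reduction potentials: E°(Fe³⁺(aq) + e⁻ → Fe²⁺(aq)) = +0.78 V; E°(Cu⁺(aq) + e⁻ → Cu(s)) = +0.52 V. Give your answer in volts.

In the reaction as written, Fe³⁺(aq) is reduced (cathode) and Cu⁺(aq) is produced by oxidation at the anode.
E°cell = E°(cathode) − E°(anode) = +0.78 − (+0.52) = +0.26 V.
The positive value indicates the reaction is spontaneous as written.

+0.26 V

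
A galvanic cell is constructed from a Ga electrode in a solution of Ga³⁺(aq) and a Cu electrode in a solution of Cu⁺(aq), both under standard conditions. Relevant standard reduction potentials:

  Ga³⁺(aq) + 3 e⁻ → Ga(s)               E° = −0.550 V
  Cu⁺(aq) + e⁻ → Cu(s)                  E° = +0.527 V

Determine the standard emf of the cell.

Of the two couples in this cell, the one with the more positive reduction potential is reduced at the cathode: here that is Cu⁺/Cu (+0.527 V); Ga³⁺/Ga (−0.550 V) is the anode.
E°cell = E°(cathode) − E°(anode) = +0.527 − (−0.550) = +1.077 V.

+1.077 V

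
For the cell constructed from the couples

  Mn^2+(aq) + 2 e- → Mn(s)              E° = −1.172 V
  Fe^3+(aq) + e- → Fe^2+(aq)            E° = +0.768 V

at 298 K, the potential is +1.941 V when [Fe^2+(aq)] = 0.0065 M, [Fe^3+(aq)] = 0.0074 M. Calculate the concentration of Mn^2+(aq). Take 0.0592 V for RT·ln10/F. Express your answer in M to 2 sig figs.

With Fe³⁺/Fe²⁺ at the cathode and Mn²⁺/Mn at the anode, E°cell = +0.768 − (−1.172) = +1.940 V (n = 2).
Rearranging E = E° − (0.0592/n)·log Q gives log Q = 2(+1.940 − (+1.941))/0.0592 = −0.034.
For 2 Fe^3+(aq) + Mn(s) → 2 Fe^2+(aq) + Mn^2+(aq), the reaction quotient is Q = ([Fe^2+(aq)]^2·[Mn^2+(aq)]) / [Fe^3+(aq)]^2.
Substituting the known concentrations and solving, log [Mn^2+(aq)] = 0.079 and [Mn^2+(aq)] = 1.2 M.

1.2 M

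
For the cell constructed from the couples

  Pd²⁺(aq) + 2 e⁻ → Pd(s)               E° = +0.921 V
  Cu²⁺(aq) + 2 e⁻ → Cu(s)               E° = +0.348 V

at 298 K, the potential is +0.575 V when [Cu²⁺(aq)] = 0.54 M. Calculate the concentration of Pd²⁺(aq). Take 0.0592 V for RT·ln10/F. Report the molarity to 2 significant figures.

0.63 M

The Pd²⁺/Pd couple has the larger reduction potential, so it is the cathode: E°cell = +0.921 − (+0.348) = +0.573 V and n = 2.
Rearranging E = E° − (0.0592/n)·log Q gives log Q = 2(+0.573 − (+0.575))/0.0592 = −0.068.
The balanced reaction is Pd²⁺(aq) + Cu(s) → Pd(s) + Cu²⁺(aq), so Q = [Cu²⁺(aq)] / [Pd²⁺(aq)].
Isolating [Pd²⁺(aq)] in Q = 10^{−0.068} yields log [Pd²⁺(aq)] = −0.200, i.e. 0.63 M.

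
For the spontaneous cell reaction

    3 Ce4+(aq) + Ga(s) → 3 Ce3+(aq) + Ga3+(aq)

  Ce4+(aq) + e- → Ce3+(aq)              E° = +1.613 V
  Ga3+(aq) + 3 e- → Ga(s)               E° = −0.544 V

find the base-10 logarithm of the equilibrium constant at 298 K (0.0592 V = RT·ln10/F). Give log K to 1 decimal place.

log K = 109.3

The Ce⁴⁺/Ce³⁺ couple is reduced (cathode); E°cell = +1.613 − (−0.544) = +2.157 V with n = 3.
At equilibrium E = 0, so log K = nE°cell / 0.0592 = (3)(+2.157) / 0.0592 = 109.3.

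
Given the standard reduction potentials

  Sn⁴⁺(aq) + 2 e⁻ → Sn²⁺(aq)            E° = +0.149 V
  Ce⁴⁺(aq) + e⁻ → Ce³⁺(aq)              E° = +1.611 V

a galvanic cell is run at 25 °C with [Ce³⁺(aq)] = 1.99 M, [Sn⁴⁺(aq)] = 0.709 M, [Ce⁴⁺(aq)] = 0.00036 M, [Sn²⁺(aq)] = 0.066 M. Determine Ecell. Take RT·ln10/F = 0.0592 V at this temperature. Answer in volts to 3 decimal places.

+1.210 V

Since E°(Ce⁴⁺/Ce³⁺) > E°(Sn⁴⁺/Sn²⁺), Ce⁴⁺/Ce³⁺ serves as the cathode.
E°cell = +1.611 − (+0.149) = +1.462 V, with n = 2 electrons transferred.
For the overall reaction 2 Ce⁴⁺(aq) + Sn²⁺(aq) → 2 Ce³⁺(aq) + Sn⁴⁺(aq), Q = ([Ce³⁺(aq)]^2·[Sn⁴⁺(aq)]) / ([Ce⁴⁺(aq)]^2·[Sn²⁺(aq)]) = 3.28×10^8, giving log Q = 8.516.
Applying E = E° − (RT ln10/nF)·log Q gives +1.462 − (0.0592/2)(8.516) = +1.210 V.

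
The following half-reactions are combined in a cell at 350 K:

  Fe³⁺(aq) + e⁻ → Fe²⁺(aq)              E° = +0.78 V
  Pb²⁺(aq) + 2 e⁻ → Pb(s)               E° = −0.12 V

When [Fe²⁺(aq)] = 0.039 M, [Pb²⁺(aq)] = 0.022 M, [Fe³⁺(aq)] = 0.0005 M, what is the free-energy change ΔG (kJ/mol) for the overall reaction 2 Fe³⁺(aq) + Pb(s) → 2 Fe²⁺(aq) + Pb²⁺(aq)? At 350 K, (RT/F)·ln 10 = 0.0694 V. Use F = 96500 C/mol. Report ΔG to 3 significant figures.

−159 kJ/mol

With Fe³⁺/Fe²⁺ reduced at the cathode, E°cell = +0.78 − (−0.12) = +0.90 V and n = 2.
Q = ([Fe²⁺(aq)]^2·[Pb²⁺(aq)]) / [Fe³⁺(aq)]^2 = 134, so log Q = 2.127 and E = +0.90 − (0.0694/2)(2.127) = +0.8262 V.
ΔG = −nFE = −(2)(96500)(+0.8262) J/mol = −159 kJ/mol.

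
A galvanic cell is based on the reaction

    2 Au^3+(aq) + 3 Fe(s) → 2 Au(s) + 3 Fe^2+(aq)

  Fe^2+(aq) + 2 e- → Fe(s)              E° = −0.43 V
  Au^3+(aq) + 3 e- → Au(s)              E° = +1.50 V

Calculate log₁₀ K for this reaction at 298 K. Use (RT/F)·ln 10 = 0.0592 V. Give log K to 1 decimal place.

The Au³⁺/Au couple is reduced (cathode); E°cell = +1.50 − (−0.43) = +1.93 V with n = 6.
At equilibrium E = 0, so log K = nE°cell / 0.0592 = (6)(+1.93) / 0.0592 = 195.6.

log K = 195.6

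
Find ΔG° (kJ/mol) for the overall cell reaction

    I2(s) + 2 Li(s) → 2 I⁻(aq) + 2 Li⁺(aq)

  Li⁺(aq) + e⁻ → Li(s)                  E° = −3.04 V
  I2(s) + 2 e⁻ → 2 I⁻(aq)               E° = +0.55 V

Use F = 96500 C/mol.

In the reaction as written I2(s) is reduced, so the I₂/I⁻ couple is the cathode and Li⁺/Li is the anode.
E°cell = +0.55 − (−3.04) = +3.59 V; balancing electrons gives n = 2.
ΔG° = −nFE°cell = −(2)(96500)(+3.59) J/mol = −693 kJ/mol.

−693 kJ/mol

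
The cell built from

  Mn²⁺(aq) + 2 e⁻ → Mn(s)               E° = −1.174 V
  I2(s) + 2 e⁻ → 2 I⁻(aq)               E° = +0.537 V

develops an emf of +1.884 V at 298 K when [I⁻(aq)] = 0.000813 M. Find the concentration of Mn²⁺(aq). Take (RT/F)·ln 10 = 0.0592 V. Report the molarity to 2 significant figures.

I₂/I⁻ is the cathode (higher E°); E°cell = +0.537 − (−1.174) = +1.711 V with n = 2.
Rearranging E = E° − (0.0592/n)·log Q gives log Q = 2(+1.711 − (+1.884))/0.0592 = −5.845.
Balancing electrons gives I2(s) + Mn(s) → 2 I⁻(aq) + Mn²⁺(aq); thus Q = [I⁻(aq)]^2·[Mn²⁺(aq)].
Substituting the known concentrations and solving, log [Mn²⁺(aq)] = 0.335 and [Mn²⁺(aq)] = 2.2 M.

2.2 M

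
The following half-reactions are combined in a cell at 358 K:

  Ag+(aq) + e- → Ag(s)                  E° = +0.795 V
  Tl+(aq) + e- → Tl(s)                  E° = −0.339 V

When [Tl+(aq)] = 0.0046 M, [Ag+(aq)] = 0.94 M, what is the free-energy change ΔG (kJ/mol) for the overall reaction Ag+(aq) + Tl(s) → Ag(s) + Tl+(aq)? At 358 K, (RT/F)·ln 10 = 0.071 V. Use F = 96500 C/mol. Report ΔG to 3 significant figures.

−125 kJ/mol

With Ag⁺/Ag reduced at the cathode, E°cell = +0.795 − (−0.339) = +1.134 V and n = 1.
Q = [Tl+(aq)] / [Ag+(aq)] = 0.00489, so log Q = −2.310 and E = +1.134 − (0.071/1)(−2.310) = +1.2980 V.
Finally ΔG = −nFE = −(1)(96500 C/mol)(+1.2980 V) = −125 kJ/mol.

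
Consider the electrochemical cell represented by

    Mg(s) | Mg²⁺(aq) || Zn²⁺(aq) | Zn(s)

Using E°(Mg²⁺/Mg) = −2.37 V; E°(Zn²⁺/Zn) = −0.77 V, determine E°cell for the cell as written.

+1.60 V

By convention the left-hand electrode in cell notation is the anode (oxidation) and the right-hand electrode is the cathode (reduction).
E°cell = E°(right) − E°(left) = −0.77 − (−2.37) = +1.60 V.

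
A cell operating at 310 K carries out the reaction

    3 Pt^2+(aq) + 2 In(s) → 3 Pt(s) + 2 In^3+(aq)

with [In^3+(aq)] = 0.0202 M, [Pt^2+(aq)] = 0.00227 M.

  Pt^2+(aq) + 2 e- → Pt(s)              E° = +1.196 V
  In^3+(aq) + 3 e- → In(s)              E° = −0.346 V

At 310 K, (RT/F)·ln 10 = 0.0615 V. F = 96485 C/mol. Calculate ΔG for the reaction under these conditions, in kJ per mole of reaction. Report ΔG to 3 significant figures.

−866 kJ/mol

With Pt²⁺/Pt reduced at the cathode, E°cell = +1.196 − (−0.346) = +1.542 V and n = 6.
Here Q = [In^3+(aq)]^2 / [Pt^2+(aq)]^3 = 3.49×10^4 (log Q = 4.543), giving E = +1.542 − (0.0615/6)·(4.543) = +1.4954 V.
ΔG = −nFE = −(6)(96485)(+1.4954) J/mol = −866 kJ/mol.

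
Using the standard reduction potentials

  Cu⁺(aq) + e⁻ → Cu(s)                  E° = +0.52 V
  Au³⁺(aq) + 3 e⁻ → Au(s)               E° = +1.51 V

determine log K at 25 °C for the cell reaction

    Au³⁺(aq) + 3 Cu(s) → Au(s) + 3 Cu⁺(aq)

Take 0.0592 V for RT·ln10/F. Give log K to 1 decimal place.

log K = 50.2

The Au³⁺/Au couple is reduced (cathode); E°cell = +1.51 − (+0.52) = +0.99 V with n = 3.
At equilibrium E = 0, so log K = nE°cell / 0.0592 = (3)(+0.99) / 0.0592 = 50.2.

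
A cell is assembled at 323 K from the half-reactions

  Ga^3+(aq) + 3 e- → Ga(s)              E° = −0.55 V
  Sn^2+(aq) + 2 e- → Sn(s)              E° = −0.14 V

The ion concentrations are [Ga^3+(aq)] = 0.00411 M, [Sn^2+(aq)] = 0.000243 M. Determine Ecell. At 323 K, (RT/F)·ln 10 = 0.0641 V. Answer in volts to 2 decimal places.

+0.35 V

Sn²⁺/Sn is reduced (cathode, E° = −0.14 V) and Ga³⁺/Ga is oxidized (anode).
E°cell = E°cat − E°an = −0.14 − (−0.55) = +0.41 V; n = 6.
The balanced reaction is 3 Sn^2+(aq) + 2 Ga(s) → 3 Sn(s) + 2 Ga^3+(aq), so Q = [Ga^3+(aq)]^2 / [Sn^2+(aq)]^3 = 1.18×10^6 and log Q = 6.071.
By the Nernst equation, E = +0.41 − (0.0641/6)·(6.071) = +0.35 V.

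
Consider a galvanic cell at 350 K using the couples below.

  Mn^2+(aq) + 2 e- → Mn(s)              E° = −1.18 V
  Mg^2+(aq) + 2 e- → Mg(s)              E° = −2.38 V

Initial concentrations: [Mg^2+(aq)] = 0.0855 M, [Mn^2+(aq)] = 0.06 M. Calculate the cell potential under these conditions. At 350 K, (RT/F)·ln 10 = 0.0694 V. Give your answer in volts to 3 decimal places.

The Mn²⁺/Mn couple has the more positive E°, so it is the cathode; Mg²⁺/Mg is the anode.
E°cell = E°cat − E°an = −1.18 − (−2.38) = +1.20 V; n = 2.
For the overall reaction Mn^2+(aq) + Mg(s) → Mn(s) + Mg^2+(aq), Q = [Mg^2+(aq)] / [Mn^2+(aq)] = 1.43, giving log Q = 0.154.
By the Nernst equation, E = +1.20 − (0.0694/2)·(0.154) = +1.195 V.

+1.195 V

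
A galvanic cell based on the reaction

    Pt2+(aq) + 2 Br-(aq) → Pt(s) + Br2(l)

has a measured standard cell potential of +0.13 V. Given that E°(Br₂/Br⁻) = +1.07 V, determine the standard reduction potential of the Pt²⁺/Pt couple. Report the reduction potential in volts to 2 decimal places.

In the reaction as written the Pt²⁺/Pt couple is reduced (cathode) and Br₂/Br⁻ is oxidized (anode), so E°cell = E°(Pt²⁺/Pt) − E°(Br₂/Br⁻).
E°(Pt²⁺/Pt) = E°cell + E°(anode) = +0.13 + (+1.07) = +1.20 V.

+1.20 V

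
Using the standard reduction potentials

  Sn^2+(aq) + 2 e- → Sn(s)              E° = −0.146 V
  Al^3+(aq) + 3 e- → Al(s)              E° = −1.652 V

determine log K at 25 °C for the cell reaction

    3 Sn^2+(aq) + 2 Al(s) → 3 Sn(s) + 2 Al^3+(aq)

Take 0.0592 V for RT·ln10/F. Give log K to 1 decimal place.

log K = 152.6

The Sn²⁺/Sn couple is reduced (cathode); E°cell = −0.146 − (−1.652) = +1.506 V with n = 6.
At equilibrium E = 0, so log K = nE°cell / 0.0592 = (6)(+1.506) / 0.0592 = 152.6.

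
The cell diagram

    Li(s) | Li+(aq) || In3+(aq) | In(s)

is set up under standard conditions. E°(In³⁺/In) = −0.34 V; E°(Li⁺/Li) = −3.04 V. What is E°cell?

+2.70 V

By convention the left-hand electrode in cell notation is the anode (oxidation) and the right-hand electrode is the cathode (reduction).
E°cell = E°(right) − E°(left) = −0.34 − (−3.04) = +2.70 V.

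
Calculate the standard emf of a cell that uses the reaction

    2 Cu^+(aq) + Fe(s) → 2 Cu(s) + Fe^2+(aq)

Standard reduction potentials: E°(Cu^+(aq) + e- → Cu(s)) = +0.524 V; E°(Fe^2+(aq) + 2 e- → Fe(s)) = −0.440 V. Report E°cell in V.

Cu^+(aq) gains electrons, so the Cu⁺/Cu couple is the cathode; the Fe²⁺/Fe couple is the anode.
E°cell = E°(cathode) − E°(anode) = +0.524 − (−0.440) = +0.964 V.

+0.964 V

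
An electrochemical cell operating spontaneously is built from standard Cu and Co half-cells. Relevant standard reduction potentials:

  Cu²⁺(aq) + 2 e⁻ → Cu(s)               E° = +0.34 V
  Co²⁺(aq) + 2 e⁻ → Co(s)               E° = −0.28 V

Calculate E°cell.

+0.62 V

Of the two couples in this cell, the one with the more positive reduction potential is reduced at the cathode: here that is Cu²⁺/Cu (+0.34 V); Co²⁺/Co (−0.28 V) is the anode.
E°cell = E°(cathode) − E°(anode) = +0.34 − (−0.28) = +0.62 V.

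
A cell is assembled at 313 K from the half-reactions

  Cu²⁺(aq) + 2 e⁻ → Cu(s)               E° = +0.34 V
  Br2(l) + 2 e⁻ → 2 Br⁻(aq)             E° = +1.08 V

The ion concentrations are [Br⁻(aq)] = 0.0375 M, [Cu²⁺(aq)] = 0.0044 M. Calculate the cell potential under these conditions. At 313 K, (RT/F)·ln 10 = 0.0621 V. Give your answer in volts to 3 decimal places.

Br₂/Br⁻ is reduced (cathode, E° = +1.08 V) and Cu²⁺/Cu is oxidized (anode).
E°cell = E°cat − E°an = +1.08 − (+0.34) = +0.74 V; n = 2.
Balancing gives Br2(l) + Cu(s) → 2 Br⁻(aq) + Cu²⁺(aq); hence Q = [Br⁻(aq)]^2·[Cu²⁺(aq)] = 6.19×10^−6 (log Q = −5.208).
Applying E = E° − (RT ln10/nF)·log Q gives +0.74 − (0.0621/2)(−5.208) = +0.902 V.

+0.902 V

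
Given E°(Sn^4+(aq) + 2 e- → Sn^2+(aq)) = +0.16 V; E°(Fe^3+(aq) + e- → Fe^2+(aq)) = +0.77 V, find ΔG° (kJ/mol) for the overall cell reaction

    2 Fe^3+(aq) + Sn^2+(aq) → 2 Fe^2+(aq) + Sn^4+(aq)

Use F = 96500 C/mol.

In the reaction as written Fe^3+(aq) is reduced, so the Fe³⁺/Fe²⁺ couple is the cathode and Sn⁴⁺/Sn²⁺ is the anode.
E°cell = +0.77 − (+0.16) = +0.61 V; balancing electrons gives n = 2.
ΔG° = −nFE°cell = −(2)(96500)(+0.61) J/mol = −118 kJ/mol.

−118 kJ/mol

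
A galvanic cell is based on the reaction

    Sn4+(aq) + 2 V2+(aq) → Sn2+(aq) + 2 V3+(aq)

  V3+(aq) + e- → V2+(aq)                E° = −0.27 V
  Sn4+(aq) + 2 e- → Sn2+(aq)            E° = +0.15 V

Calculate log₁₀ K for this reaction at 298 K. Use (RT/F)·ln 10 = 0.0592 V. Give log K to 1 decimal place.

log K = 14.2

The Sn⁴⁺/Sn²⁺ couple is reduced (cathode); E°cell = +0.15 − (−0.27) = +0.42 V with n = 2.
At equilibrium E = 0, so log K = nE°cell / 0.0592 = (2)(+0.42) / 0.0592 = 14.2.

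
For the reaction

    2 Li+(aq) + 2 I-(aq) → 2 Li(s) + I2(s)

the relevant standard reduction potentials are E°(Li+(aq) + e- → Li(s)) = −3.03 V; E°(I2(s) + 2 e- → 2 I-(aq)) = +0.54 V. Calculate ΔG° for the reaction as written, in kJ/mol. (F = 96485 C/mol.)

+689 kJ/mol

In the reaction as written Li+(aq) is reduced, so the Li⁺/Li couple is the cathode and I₂/I⁻ is the anode.
E°cell = −3.03 − (+0.54) = −3.57 V; balancing electrons gives n = 2.
ΔG° = −nFE°cell = −(2)(96485)(−3.57) J/mol = +689 kJ/mol.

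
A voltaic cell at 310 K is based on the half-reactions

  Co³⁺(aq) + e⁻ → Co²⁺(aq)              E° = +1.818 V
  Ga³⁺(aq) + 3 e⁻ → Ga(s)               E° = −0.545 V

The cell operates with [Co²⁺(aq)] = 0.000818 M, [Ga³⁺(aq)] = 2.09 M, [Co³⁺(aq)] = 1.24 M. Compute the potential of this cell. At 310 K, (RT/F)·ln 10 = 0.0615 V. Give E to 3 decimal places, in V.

The Co³⁺/Co²⁺ couple has the more positive E°, so it is the cathode; Ga³⁺/Ga is the anode.
E°cell = E°cat − E°an = +1.818 − (−0.545) = +2.363 V; n = 3.
The balanced reaction is 3 Co³⁺(aq) + Ga(s) → 3 Co²⁺(aq) + Ga³⁺(aq), so Q = ([Co²⁺(aq)]^3·[Ga³⁺(aq)]) / [Co³⁺(aq)]^3 = 6×10^−10 and log Q = −9.222.
By the Nernst equation, E = +2.363 − (0.0615/3)·(−9.222) = +2.552 V.

+2.552 V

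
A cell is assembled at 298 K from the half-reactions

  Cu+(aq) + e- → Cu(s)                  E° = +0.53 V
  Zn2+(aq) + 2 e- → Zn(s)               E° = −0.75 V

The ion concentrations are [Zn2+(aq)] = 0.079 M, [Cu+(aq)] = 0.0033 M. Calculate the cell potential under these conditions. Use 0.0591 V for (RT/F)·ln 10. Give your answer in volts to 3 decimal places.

+1.166 V

Since E°(Cu⁺/Cu) > E°(Zn²⁺/Zn), Cu⁺/Cu serves as the cathode.
The standard potential is +0.53 − (−0.75) = +1.28 V and the balanced reaction transfers n = 2 electrons.
For the overall reaction 2 Cu+(aq) + Zn(s) → 2 Cu(s) + Zn2+(aq), Q = [Zn2+(aq)] / [Cu+(aq)]^2 = 7.25×10^3, giving log Q = 3.861.
E = E° − (0.0591/n)·log Q = +1.28 − (0.0591/2)(3.861) = +1.166 V.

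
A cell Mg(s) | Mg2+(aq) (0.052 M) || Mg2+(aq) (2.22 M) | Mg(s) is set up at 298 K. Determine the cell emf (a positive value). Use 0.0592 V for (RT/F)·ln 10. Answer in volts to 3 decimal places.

0.048 V

For a concentration cell E°cell = 0, since both electrodes use the same couple.
The compartment with the higher Mg2+(aq) concentration (2.22 M) acts as the cathode; ions are reduced there and produced at the dilute (0.052 M) anode.
With n = 2, Ecell = −(0.0592/2)·log([dilute]/[conc]) = −(0.0592/2)·log(0.052/2.22) = +0.048 V.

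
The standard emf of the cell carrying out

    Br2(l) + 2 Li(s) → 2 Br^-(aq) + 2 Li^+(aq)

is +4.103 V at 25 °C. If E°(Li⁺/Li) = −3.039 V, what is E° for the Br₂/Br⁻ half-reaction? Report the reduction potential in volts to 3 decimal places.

+1.064 V

In the reaction as written the Br₂/Br⁻ couple is reduced (cathode) and Li⁺/Li is oxidized (anode), so E°cell = E°(Br₂/Br⁻) − E°(Li⁺/Li).
E°(Br₂/Br⁻) = E°cell + E°(anode) = +4.103 + (−3.039) = +1.064 V.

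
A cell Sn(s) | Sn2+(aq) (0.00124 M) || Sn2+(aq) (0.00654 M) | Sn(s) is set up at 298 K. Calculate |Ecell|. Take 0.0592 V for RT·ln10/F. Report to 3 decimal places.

0.021 V

For a concentration cell E°cell = 0, since both electrodes use the same couple.
The compartment with the higher Sn2+(aq) concentration (0.00654 M) acts as the cathode; ions are reduced there and produced at the dilute (0.00124 M) anode.
With n = 2, Ecell = −(0.0592/2)·log([dilute]/[conc]) = −(0.0592/2)·log(0.00124/0.00654) = +0.021 V.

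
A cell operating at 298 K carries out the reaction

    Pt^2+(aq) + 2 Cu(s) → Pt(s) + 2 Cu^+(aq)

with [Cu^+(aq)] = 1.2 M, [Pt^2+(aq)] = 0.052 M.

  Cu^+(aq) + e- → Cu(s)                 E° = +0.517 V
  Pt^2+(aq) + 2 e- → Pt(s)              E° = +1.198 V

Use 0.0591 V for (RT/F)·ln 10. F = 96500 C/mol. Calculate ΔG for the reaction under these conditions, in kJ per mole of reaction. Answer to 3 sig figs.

With Pt²⁺/Pt reduced at the cathode, E°cell = +1.198 − (+0.517) = +0.681 V and n = 2.
The reaction quotient is [Cu^+(aq)]^2 / [Pt^2+(aq)] = 27.7; by Nernst, E = +0.681 − (0.0591/2)(1.442) = +0.6384 V.
ΔG = −nFE = −(2)(96500)(+0.6384) J/mol = −123 kJ/mol.

−123 kJ/mol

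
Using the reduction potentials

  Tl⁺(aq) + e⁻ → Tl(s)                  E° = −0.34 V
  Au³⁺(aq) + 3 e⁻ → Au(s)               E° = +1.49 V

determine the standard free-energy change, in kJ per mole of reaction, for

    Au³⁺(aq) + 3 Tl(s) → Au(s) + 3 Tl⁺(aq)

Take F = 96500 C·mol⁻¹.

In the reaction as written Au³⁺(aq) is reduced, so the Au³⁺/Au couple is the cathode and Tl⁺/Tl is the anode.
E°cell = +1.49 − (−0.34) = +1.83 V; balancing electrons gives n = 3.
ΔG° = −nFE°cell = −(3)(96500)(+1.83) J/mol = −530 kJ/mol.

−530 kJ/mol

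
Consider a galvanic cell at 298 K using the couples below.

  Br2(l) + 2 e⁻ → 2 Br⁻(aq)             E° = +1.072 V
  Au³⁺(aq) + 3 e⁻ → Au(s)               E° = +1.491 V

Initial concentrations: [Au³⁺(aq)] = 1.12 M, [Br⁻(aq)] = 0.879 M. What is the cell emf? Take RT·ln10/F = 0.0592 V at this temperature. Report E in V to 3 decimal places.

+0.417 V

Since E°(Au³⁺/Au) > E°(Br₂/Br⁻), Au³⁺/Au serves as the cathode.
E°cell = +1.491 − (+1.072) = +0.419 V, with n = 6 electrons transferred.
For the overall reaction 2 Au³⁺(aq) + 6 Br⁻(aq) → 2 Au(s) + 3 Br2(l), Q = 1 / ([Au³⁺(aq)]^2·[Br⁻(aq)]^6) = 1.73, giving log Q = 0.238.
E = E° − (0.0592/n)·log Q = +0.419 − (0.0592/6)(0.238) = +0.417 V.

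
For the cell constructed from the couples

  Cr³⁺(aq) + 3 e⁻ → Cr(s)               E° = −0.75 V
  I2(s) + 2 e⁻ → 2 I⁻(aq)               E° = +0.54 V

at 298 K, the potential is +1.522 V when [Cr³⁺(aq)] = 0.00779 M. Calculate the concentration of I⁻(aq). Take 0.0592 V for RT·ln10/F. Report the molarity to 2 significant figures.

I₂/I⁻ is the cathode (higher E°); E°cell = +0.54 − (−0.75) = +1.29 V with n = 6.
From the Nernst equation, log Q = n(E° − E)/0.0592 = 6·(+1.29 − (+1.522))/0.0592 = −23.514.
The balanced reaction is 3 I2(s) + 2 Cr(s) → 6 I⁻(aq) + 2 Cr³⁺(aq), so Q = [I⁻(aq)]^6·[Cr³⁺(aq)]^2.
Isolating [I⁻(aq)] in Q = 10^{−23.514} yields log [I⁻(aq)] = −3.216, i.e. 0.00061 M.

0.00061 M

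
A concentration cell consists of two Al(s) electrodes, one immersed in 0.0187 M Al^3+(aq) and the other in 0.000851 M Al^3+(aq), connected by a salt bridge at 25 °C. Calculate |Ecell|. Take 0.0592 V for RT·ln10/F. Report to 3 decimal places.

For a concentration cell E°cell = 0, since both electrodes use the same couple.
The compartment with the higher Al^3+(aq) concentration (0.0187 M) acts as the cathode; ions are reduced there and produced at the dilute (0.000851 M) anode.
With n = 3, Ecell = −(0.0592/3)·log([dilute]/[conc]) = −(0.0592/3)·log(0.000851/0.0187) = +0.026 V.

0.026 V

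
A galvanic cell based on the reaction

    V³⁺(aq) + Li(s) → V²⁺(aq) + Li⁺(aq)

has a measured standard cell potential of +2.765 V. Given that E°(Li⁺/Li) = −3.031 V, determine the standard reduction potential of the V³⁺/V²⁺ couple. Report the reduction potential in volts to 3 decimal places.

In the reaction as written the V³⁺/V²⁺ couple is reduced (cathode) and Li⁺/Li is oxidized (anode), so E°cell = E°(V³⁺/V²⁺) − E°(Li⁺/Li).
E°(V³⁺/V²⁺) = E°cell + E°(anode) = +2.765 + (−3.031) = −0.266 V.

−0.266 V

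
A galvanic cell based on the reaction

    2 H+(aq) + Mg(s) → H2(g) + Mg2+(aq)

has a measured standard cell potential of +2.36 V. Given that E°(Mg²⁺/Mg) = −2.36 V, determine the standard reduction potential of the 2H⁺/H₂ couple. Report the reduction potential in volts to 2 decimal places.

In the reaction as written the 2H⁺/H₂ couple is reduced (cathode) and Mg²⁺/Mg is oxidized (anode), so E°cell = E°(2H⁺/H₂) − E°(Mg²⁺/Mg).
E°(2H⁺/H₂) = E°cell + E°(anode) = +2.36 + (−2.36) = +0.00 V.

+0.00 V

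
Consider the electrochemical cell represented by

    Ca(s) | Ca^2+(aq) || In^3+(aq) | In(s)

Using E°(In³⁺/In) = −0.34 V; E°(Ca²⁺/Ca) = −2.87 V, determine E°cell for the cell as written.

+2.53 V

By convention the left-hand electrode in cell notation is the anode (oxidation) and the right-hand electrode is the cathode (reduction).
E°cell = E°(right) − E°(left) = −0.34 − (−2.87) = +2.53 V.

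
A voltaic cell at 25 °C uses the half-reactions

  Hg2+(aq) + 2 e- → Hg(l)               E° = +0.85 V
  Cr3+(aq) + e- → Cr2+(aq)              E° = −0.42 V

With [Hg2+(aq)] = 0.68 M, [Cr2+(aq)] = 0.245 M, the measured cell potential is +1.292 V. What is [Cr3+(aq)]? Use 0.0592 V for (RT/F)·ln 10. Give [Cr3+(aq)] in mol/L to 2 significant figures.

0.086 M

Hg²⁺/Hg is the cathode (higher E°); E°cell = +0.85 − (−0.42) = +1.27 V with n = 2.
Since E = E° − (0.0592/n)·log Q, log Q = n(E° − E)/0.0592 = −0.743.
The balanced reaction is Hg2+(aq) + 2 Cr2+(aq) → Hg(l) + 2 Cr3+(aq), so Q = [Cr3+(aq)]^2 / ([Hg2+(aq)]·[Cr2+(aq)]^2).
Substituting the known concentrations and solving, log [Cr3+(aq)] = −1.066 and [Cr3+(aq)] = 0.086 M.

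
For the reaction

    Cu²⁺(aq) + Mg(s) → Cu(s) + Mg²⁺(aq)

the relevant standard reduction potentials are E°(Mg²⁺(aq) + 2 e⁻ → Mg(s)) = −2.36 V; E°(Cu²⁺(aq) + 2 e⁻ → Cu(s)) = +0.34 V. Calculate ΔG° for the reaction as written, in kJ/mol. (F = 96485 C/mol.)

In the reaction as written Cu²⁺(aq) is reduced, so the Cu²⁺/Cu couple is the cathode and Mg²⁺/Mg is the anode.
E°cell = +0.34 − (−2.36) = +2.70 V; balancing electrons gives n = 2.
ΔG° = −nFE°cell = −(2)(96485)(+2.70) J/mol = −521 kJ/mol.

−521 kJ/mol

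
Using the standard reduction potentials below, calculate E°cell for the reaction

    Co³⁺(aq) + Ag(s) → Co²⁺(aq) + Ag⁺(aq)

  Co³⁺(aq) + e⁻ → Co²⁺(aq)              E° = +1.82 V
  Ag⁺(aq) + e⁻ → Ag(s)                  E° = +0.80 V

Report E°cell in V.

Co³⁺(aq) gains electrons, so the Co³⁺/Co²⁺ couple is the cathode; the Ag⁺/Ag couple is the anode.
E°cell = E°(cathode) − E°(anode) = +1.82 − (+0.80) = +1.02 V.
The positive value indicates the reaction is spontaneous as written.

+1.02 V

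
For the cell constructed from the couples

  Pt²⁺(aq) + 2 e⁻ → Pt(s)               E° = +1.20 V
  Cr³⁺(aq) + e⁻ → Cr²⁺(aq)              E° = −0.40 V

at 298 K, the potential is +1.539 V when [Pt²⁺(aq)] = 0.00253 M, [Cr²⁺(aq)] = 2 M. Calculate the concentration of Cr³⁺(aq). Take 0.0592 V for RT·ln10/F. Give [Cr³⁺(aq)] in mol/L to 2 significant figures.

Pt²⁺/Pt is the cathode (higher E°); E°cell = +1.20 − (−0.40) = +1.60 V with n = 2.
Since E = E° − (0.0592/n)·log Q, log Q = n(E° − E)/0.0592 = 2.061.
For Pt²⁺(aq) + 2 Cr²⁺(aq) → Pt(s) + 2 Cr³⁺(aq), the reaction quotient is Q = [Cr³⁺(aq)]^2 / ([Pt²⁺(aq)]·[Cr²⁺(aq)]^2).
Isolating [Cr³⁺(aq)] in Q = 10^{2.061} yields log [Cr³⁺(aq)] = 0.033, i.e. 1.1 M.

1.1 M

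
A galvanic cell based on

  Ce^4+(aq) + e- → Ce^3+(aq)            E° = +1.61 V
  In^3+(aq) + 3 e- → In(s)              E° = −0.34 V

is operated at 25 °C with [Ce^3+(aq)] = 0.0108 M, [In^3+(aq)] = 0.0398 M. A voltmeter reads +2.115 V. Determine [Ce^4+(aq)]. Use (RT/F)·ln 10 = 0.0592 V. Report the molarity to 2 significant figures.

2.3 M

The Ce⁴⁺/Ce³⁺ couple has the larger reduction potential, so it is the cathode: E°cell = +1.61 − (−0.34) = +1.95 V and n = 3.
Since E = E° − (0.0592/n)·log Q, log Q = n(E° − E)/0.0592 = −8.361.
For 3 Ce^4+(aq) + In(s) → 3 Ce^3+(aq) + In^3+(aq), the reaction quotient is Q = ([Ce^3+(aq)]^3·[In^3+(aq)]) / [Ce^4+(aq)]^3.
Solving for the unknown gives log [Ce^4+(aq)] = 0.354, so [Ce^4+(aq)] ≈ 2.3 M.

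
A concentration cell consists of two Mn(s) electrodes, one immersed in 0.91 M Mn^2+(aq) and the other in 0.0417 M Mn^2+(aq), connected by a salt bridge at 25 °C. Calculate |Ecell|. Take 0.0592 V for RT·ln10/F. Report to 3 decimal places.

For a concentration cell E°cell = 0, since both electrodes use the same couple.
The compartment with the higher Mn^2+(aq) concentration (0.91 M) acts as the cathode; ions are reduced there and produced at the dilute (0.0417 M) anode.
With n = 2, Ecell = −(0.0592/2)·log([dilute]/[conc]) = −(0.0592/2)·log(0.0417/0.91) = +0.040 V.

0.040 V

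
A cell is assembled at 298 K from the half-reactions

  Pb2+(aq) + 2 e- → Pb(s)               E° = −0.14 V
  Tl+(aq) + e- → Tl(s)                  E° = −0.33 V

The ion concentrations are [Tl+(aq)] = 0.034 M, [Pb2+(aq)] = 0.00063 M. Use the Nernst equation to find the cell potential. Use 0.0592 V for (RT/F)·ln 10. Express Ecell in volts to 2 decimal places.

+0.18 V

Since E°(Pb²⁺/Pb) > E°(Tl⁺/Tl), Pb²⁺/Pb serves as the cathode.
E°cell = −0.14 − (−0.33) = +0.19 V, with n = 2 electrons transferred.
Balancing gives Pb2+(aq) + 2 Tl(s) → Pb(s) + 2 Tl+(aq); hence Q = [Tl+(aq)]^2 / [Pb2+(aq)] = 1.83 (log Q = 0.264).
E = E° − (0.0592/n)·log Q = +0.19 − (0.0592/2)(0.264) = +0.18 V.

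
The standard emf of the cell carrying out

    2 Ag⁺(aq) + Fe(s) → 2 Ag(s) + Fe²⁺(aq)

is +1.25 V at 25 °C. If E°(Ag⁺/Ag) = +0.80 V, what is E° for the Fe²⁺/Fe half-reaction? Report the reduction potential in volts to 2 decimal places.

In the reaction as written the Ag⁺/Ag couple is reduced (cathode) and Fe²⁺/Fe is oxidized (anode), so E°cell = E°(Ag⁺/Ag) − E°(Fe²⁺/Fe).
E°(Fe²⁺/Fe) = E°(cathode) − E°cell = +0.80 − (+1.25) = −0.45 V.

−0.45 V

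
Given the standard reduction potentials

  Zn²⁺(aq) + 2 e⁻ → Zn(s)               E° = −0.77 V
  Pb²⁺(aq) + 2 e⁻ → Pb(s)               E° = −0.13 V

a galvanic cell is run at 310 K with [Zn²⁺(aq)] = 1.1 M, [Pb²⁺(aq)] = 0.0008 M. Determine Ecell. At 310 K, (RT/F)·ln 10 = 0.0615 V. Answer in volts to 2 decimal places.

+0.54 V

The Pb²⁺/Pb couple has the more positive E°, so it is the cathode; Zn²⁺/Zn is the anode.
E°cell = E°cat − E°an = −0.13 − (−0.77) = +0.64 V; n = 2.
The balanced reaction is Pb²⁺(aq) + Zn(s) → Pb(s) + Zn²⁺(aq), so Q = [Zn²⁺(aq)] / [Pb²⁺(aq)] = 1.38×10^3 and log Q = 3.138.
Applying E = E° − (RT ln10/nF)·log Q gives +0.64 − (0.0615/2)(3.138) = +0.54 V.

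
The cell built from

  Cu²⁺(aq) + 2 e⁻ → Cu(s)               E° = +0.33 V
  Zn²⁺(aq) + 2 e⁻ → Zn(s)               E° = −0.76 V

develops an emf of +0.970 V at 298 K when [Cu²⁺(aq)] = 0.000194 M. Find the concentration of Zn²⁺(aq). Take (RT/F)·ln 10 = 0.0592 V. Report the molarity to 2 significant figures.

2.2 M

Cu²⁺/Cu is the cathode (higher E°); E°cell = +0.33 − (−0.76) = +1.09 V with n = 2.
From the Nernst equation, log Q = n(E° − E)/0.0592 = 2·(+1.09 − (+0.970))/0.0592 = 4.054.
For Cu²⁺(aq) + Zn(s) → Cu(s) + Zn²⁺(aq), the reaction quotient is Q = [Zn²⁺(aq)] / [Cu²⁺(aq)].
Isolating [Zn²⁺(aq)] in Q = 10^{4.054} yields log [Zn²⁺(aq)] = 0.342, i.e. 2.2 M.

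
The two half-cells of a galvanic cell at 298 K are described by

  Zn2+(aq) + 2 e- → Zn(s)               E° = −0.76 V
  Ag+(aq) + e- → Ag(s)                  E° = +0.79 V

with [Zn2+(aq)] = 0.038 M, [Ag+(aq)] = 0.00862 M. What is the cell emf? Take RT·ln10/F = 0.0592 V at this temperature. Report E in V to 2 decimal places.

+1.47 V

Ag⁺/Ag is reduced (cathode, E° = +0.79 V) and Zn²⁺/Zn is oxidized (anode).
E°cell = +0.79 − (−0.76) = +1.55 V, with n = 2 electrons transferred.
Balancing gives 2 Ag+(aq) + Zn(s) → 2 Ag(s) + Zn2+(aq); hence Q = [Zn2+(aq)] / [Ag+(aq)]^2 = 511 (log Q = 2.709).
E = E° − (0.0592/n)·log Q = +1.55 − (0.0592/2)(2.709) = +1.47 V.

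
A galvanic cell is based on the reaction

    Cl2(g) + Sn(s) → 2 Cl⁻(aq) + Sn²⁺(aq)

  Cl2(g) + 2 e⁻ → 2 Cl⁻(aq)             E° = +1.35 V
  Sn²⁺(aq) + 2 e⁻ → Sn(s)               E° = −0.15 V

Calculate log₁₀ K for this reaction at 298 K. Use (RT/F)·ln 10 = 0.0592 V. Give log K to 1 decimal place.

The Cl₂/Cl⁻ couple is reduced (cathode); E°cell = +1.35 − (−0.15) = +1.50 V with n = 2.
At equilibrium E = 0, so log K = nE°cell / 0.0592 = (2)(+1.50) / 0.0592 = 50.7.

log K = 50.7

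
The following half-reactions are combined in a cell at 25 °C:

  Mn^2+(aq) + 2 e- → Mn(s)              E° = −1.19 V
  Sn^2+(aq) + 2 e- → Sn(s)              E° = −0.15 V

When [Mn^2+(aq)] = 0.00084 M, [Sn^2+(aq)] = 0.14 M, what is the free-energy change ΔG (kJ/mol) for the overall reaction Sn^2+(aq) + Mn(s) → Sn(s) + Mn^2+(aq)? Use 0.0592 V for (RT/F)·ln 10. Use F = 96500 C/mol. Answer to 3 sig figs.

The standard cell potential is −0.15 − (−1.19) = +1.04 V, with n = 2 electrons in the balanced equation.
Here Q = [Mn^2+(aq)] / [Sn^2+(aq)] = 0.006 (log Q = −2.222), giving E = +1.04 − (0.0592/2)·(−2.222) = +1.1058 V.
Then ΔG = −nFE = −2 × 96500 × +1.1058 J/mol = −213 kJ/mol.

−213 kJ/mol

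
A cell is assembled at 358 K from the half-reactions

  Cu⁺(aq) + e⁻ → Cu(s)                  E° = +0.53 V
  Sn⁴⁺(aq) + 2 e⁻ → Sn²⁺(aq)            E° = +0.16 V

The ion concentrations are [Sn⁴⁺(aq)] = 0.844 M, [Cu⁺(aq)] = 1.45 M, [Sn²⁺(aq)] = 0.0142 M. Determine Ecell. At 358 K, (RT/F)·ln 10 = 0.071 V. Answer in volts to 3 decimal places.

+0.318 V

The Cu⁺/Cu couple has the more positive E°, so it is the cathode; Sn⁴⁺/Sn²⁺ is the anode.
E°cell = E°cat − E°an = +0.53 − (+0.16) = +0.37 V; n = 2.
The balanced reaction is 2 Cu⁺(aq) + Sn²⁺(aq) → 2 Cu(s) + Sn⁴⁺(aq), so Q = [Sn⁴⁺(aq)] / ([Cu⁺(aq)]^2·[Sn²⁺(aq)]) = 28.3 and log Q = 1.451.
E = E° − (0.071/n)·log Q = +0.37 − (0.071/2)(1.451) = +0.318 V.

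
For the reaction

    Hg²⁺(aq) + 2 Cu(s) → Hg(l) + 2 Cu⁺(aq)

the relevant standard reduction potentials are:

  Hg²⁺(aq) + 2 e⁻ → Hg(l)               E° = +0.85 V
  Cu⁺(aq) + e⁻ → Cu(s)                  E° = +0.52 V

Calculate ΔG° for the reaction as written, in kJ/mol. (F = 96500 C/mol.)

−63.7 kJ/mol

In the reaction as written Hg²⁺(aq) is reduced, so the Hg²⁺/Hg couple is the cathode and Cu⁺/Cu is the anode.
E°cell = +0.85 − (+0.52) = +0.33 V; balancing electrons gives n = 2.
ΔG° = −nFE°cell = −(2)(96500)(+0.33) J/mol = −63.7 kJ/mol.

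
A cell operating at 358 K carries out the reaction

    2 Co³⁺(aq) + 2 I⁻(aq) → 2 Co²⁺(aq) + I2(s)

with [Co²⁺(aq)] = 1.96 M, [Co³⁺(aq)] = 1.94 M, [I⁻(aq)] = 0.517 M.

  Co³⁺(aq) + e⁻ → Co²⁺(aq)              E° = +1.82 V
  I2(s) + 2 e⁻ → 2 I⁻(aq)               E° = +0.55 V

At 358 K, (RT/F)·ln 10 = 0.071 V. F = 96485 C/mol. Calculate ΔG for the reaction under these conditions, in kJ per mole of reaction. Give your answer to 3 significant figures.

E°cell = +1.82 − (+0.55) = +1.27 V; the balanced reaction transfers n = 2 electrons.
Here Q = [Co²⁺(aq)]^2 / ([Co³⁺(aq)]^2·[I⁻(aq)]^2) = 3.82 (log Q = 0.582), giving E = +1.27 − (0.071/2)·(0.582) = +1.2493 V.
ΔG = −nFE = −(2)(96485)(+1.2493) J/mol = −241 kJ/mol.

−241 kJ/mol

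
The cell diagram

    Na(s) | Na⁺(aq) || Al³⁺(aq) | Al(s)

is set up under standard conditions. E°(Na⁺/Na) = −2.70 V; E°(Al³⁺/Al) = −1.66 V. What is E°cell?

+1.04 V

By convention the left-hand electrode in cell notation is the anode (oxidation) and the right-hand electrode is the cathode (reduction).
E°cell = E°(right) − E°(left) = −1.66 − (−2.70) = +1.04 V.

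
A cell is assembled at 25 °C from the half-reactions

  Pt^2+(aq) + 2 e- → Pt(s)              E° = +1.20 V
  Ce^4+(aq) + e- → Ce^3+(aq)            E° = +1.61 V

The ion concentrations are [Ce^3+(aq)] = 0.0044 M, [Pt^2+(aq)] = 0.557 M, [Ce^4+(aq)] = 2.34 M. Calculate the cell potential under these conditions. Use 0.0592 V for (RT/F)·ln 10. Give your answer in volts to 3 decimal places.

+0.579 V

Ce⁴⁺/Ce³⁺ is reduced (cathode, E° = +1.61 V) and Pt²⁺/Pt is oxidized (anode).
E°cell = E°cat − E°an = +1.61 − (+1.20) = +0.41 V; n = 2.
The balanced reaction is 2 Ce^4+(aq) + Pt(s) → 2 Ce^3+(aq) + Pt^2+(aq), so Q = ([Ce^3+(aq)]^2·[Pt^2+(aq)]) / [Ce^4+(aq)]^2 = 1.97×10^−6 and log Q = −5.706.
By the Nernst equation, E = +0.41 − (0.0592/2)·(−5.706) = +0.579 V.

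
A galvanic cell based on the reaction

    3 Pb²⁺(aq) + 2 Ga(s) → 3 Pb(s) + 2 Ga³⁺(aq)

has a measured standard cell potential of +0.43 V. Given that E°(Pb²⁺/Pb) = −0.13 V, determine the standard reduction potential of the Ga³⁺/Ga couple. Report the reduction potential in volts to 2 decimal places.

−0.56 V

In the reaction as written the Pb²⁺/Pb couple is reduced (cathode) and Ga³⁺/Ga is oxidized (anode), so E°cell = E°(Pb²⁺/Pb) − E°(Ga³⁺/Ga).
E°(Ga³⁺/Ga) = E°(cathode) − E°cell = −0.13 − (+0.43) = −0.56 V.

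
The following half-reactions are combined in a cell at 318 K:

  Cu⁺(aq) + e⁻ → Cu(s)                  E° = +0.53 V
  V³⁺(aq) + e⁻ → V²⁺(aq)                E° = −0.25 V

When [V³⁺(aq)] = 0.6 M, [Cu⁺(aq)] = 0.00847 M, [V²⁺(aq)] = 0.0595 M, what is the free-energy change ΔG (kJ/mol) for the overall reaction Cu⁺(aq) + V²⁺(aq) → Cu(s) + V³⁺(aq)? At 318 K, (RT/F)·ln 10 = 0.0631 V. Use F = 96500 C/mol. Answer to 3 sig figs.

The standard cell potential is +0.53 − (−0.25) = +0.78 V, with n = 1 electron in the balanced equation.
Q = [V³⁺(aq)] / ([Cu⁺(aq)]·[V²⁺(aq)]) = 1.19×10^3, so log Q = 3.076 and E = +0.78 − (0.0631/1)(3.076) = +0.5859 V.
Then ΔG = −nFE = −1 × 96500 × +0.5859 J/mol = −56.5 kJ/mol.

−56.5 kJ/mol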